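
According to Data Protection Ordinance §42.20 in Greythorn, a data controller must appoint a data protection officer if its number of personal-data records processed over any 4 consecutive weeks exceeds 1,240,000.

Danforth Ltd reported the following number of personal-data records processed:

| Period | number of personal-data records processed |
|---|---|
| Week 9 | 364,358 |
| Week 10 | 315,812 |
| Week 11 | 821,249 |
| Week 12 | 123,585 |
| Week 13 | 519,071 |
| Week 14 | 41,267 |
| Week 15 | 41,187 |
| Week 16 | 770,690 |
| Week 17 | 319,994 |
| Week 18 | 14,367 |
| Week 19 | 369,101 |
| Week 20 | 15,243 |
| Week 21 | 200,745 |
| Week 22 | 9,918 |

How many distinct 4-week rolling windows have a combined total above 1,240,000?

Week 9–Week 12: 364,358 + 315,812 + 821,249 + 123,585 = 1,625,004 (over)
Week 10–Week 13: 315,812 + 821,249 + 123,585 + 519,071 = 1,779,717 (over)
Week 11–Week 14: 821,249 + 123,585 + 519,071 + 41,267 = 1,505,172 (over)
Week 12–Week 15: 123,585 + 519,071 + 41,267 + 41,187 = 725,110 (under)
Week 13–Week 16: 519,071 + 41,267 + 41,187 + 770,690 = 1,372,215 (over)
Week 14–Week 17: 41,267 + 41,187 + 770,690 + 319,994 = 1,173,138 (under)
Week 15–Week 18: 41,187 + 770,690 + 319,994 + 14,367 = 1,146,238 (under)
Week 16–Week 19: 770,690 + 319,994 + 14,367 + 369,101 = 1,474,152 (over)
Week 17–Week 20: 319,994 + 14,367 + 369,101 + 15,243 = 718,705 (under)
Week 18–Week 21: 14,367 + 369,101 + 15,243 + 200,745 = 599,456 (under)
Week 19–Week 22: 369,101 + 15,243 + 200,745 + 9,918 = 595,007 (under)
5 windows exceed the threshold.

5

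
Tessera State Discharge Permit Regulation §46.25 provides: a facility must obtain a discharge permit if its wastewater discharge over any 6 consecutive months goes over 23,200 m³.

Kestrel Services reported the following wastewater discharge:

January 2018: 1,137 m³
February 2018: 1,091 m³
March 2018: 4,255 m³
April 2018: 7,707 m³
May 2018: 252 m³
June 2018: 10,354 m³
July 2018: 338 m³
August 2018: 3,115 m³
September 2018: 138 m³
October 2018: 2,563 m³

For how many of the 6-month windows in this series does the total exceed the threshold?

3

January 2018–June 2018: 1,137 m³ + 1,091 m³ + 4,255 m³ + 7,707 m³ + 252 m³ + 10,354 m³ = 24,796 m³ (over)
February 2018–July 2018: 1,091 m³ + 4,255 m³ + 7,707 m³ + 252 m³ + 10,354 m³ + 338 m³ = 23,997 m³ (over)
March 2018–August 2018: 4,255 m³ + 7,707 m³ + 252 m³ + 10,354 m³ + 338 m³ + 3,115 m³ = 26,021 m³ (over)
April 2018–September 2018: 7,707 m³ + 252 m³ + 10,354 m³ + 338 m³ + 3,115 m³ + 138 m³ = 21,904 m³ (under)
May 2018–October 2018: 252 m³ + 10,354 m³ + 338 m³ + 3,115 m³ + 138 m³ + 2,563 m³ = 16,760 m³ (under)
3 windows exceed the threshold.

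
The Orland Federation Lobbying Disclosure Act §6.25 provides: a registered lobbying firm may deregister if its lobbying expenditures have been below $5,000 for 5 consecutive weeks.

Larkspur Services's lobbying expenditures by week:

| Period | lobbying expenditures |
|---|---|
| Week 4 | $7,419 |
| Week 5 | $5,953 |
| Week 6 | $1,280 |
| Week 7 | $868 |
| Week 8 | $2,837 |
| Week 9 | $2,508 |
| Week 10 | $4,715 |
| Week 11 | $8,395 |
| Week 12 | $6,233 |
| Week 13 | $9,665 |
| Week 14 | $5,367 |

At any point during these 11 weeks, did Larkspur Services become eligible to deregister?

Yes

Weeks below $5,000: Week 6, Week 7, Week 8, Week 9, Week 10.
Longest run of consecutive weeks below the threshold: 5.
5 ≥ 5, so Larkspur Services became eligible.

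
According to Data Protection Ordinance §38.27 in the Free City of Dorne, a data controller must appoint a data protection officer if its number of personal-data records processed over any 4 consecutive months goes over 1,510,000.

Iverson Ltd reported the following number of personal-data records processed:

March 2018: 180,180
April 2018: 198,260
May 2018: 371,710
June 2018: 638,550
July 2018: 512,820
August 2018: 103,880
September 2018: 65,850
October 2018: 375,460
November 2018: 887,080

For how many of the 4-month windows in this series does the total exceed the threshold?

2

March 2018–June 2018: 180,180 + 198,260 + 371,710 + 638,550 = 1,388,700 (under)
April 2018–July 2018: 198,260 + 371,710 + 638,550 + 512,820 = 1,721,340 (over)
May 2018–August 2018: 371,710 + 638,550 + 512,820 + 103,880 = 1,626,960 (over)
June 2018–September 2018: 638,550 + 512,820 + 103,880 + 65,850 = 1,321,100 (under)
July 2018–October 2018: 512,820 + 103,880 + 65,850 + 375,460 = 1,058,010 (under)
August 2018–November 2018: 103,880 + 65,850 + 375,460 + 887,080 = 1,432,270 (under)
2 windows exceed the threshold.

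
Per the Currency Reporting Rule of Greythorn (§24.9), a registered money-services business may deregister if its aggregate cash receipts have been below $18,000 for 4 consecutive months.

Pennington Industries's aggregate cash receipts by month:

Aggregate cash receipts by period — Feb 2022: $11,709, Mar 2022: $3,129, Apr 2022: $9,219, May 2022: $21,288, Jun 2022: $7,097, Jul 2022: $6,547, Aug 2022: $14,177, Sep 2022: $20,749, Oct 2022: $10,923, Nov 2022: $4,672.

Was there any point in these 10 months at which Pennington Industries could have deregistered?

Months below $18,000: Feb 2022, Mar 2022, Apr 2022, Jun 2022, Jul 2022, Aug 2022, Oct 2022, Nov 2022.
Longest run of consecutive months below the threshold: 3.
3 < 4, so Pennington Industries never became eligible.

No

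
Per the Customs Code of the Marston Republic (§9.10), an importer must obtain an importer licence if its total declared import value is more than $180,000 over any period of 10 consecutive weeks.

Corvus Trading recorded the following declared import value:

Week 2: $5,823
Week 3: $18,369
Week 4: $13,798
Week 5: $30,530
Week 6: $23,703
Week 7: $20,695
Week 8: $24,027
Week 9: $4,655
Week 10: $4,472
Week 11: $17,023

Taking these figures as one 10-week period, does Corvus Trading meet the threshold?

No

Total declared import value: $5,823 + $18,369 + $13,798 + $30,530 + $23,703 + $20,695 + $24,027 + $4,655 + $4,472 + $17,023 = $163,095.
$163,095 ≤ $180,000, so the threshold is not exceeded.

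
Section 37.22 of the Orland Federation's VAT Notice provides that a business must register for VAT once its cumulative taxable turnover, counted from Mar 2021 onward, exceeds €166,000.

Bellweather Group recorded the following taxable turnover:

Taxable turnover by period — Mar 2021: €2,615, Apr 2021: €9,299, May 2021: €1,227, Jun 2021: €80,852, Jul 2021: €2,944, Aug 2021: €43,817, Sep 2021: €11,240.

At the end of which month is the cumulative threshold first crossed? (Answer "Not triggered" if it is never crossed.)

Through Mar 2021: €2,615
Through Apr 2021: €11,914
Through May 2021: €13,141
Through Jun 2021: €93,993
Through Jul 2021: €96,937
Through Aug 2021: €140,754
Through Sep 2021: €151,994
Final cumulative total €151,994 ≤ €166,000; the threshold is never exceeded.

Not triggered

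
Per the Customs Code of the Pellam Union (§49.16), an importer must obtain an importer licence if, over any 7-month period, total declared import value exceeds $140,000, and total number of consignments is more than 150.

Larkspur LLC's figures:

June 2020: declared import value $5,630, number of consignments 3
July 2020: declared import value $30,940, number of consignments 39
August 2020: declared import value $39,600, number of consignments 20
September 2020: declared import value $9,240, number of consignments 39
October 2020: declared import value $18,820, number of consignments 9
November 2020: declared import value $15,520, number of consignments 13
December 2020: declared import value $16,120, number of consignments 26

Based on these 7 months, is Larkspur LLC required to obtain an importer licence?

Total declared import value: $5,630 + $30,940 + $39,600 + $9,240 + $18,820 + $15,520 + $16,120 = $135,870 (≤ $140,000).
Total number of consignments: 3 + 39 + 20 + 39 + 9 + 13 + 26 = 149 (≤ 150).
The test is 'and': the rule requires both, and at least one is not exceeded.

No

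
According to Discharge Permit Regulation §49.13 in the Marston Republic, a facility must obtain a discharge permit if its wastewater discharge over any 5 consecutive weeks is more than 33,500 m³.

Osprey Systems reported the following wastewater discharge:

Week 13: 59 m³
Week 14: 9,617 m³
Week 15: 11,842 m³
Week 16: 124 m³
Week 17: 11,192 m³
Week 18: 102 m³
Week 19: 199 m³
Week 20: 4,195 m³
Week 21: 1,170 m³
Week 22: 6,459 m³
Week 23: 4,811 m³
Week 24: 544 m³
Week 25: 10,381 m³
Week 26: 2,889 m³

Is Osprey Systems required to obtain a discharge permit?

No

Week 13–Week 17: 59 m³ + 9,617 m³ + 11,842 m³ + 124 m³ + 11,192 m³ = 32,834 m³ (under)
Week 14–Week 18: 9,617 m³ + 11,842 m³ + 124 m³ + 11,192 m³ + 102 m³ = 32,877 m³ (under)
Week 15–Week 19: 11,842 m³ + 124 m³ + 11,192 m³ + 102 m³ + 199 m³ = 23,459 m³ (under)
Week 16–Week 20: 124 m³ + 11,192 m³ + 102 m³ + 199 m³ + 4,195 m³ = 15,812 m³ (under)
Week 17–Week 21: 11,192 m³ + 102 m³ + 199 m³ + 4,195 m³ + 1,170 m³ = 16,858 m³ (under)
Week 18–Week 22: 102 m³ + 199 m³ + 4,195 m³ + 1,170 m³ + 6,459 m³ = 12,125 m³ (under)
Week 19–Week 23: 199 m³ + 4,195 m³ + 1,170 m³ + 6,459 m³ + 4,811 m³ = 16,834 m³ (under)
Week 20–Week 24: 4,195 m³ + 1,170 m³ + 6,459 m³ + 4,811 m³ + 544 m³ = 17,179 m³ (under)
Week 21–Week 25: 1,170 m³ + 6,459 m³ + 4,811 m³ + 544 m³ + 10,381 m³ = 23,365 m³ (under)
Week 22–Week 26: 6,459 m³ + 4,811 m³ + 544 m³ + 10,381 m³ + 2,889 m³ = 25,084 m³ (under)
No window exceeds 33,500 m³.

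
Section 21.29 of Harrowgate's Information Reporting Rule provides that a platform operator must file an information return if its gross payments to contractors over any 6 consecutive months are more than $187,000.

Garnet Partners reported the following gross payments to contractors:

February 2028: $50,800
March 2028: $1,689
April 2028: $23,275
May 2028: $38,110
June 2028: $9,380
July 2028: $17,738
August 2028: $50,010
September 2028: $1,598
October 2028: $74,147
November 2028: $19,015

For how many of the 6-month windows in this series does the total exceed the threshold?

February 2028–July 2028: $50,800 + $1,689 + $23,275 + $38,110 + $9,380 + $17,738 = $140,992 (under)
March 2028–August 2028: $1,689 + $23,275 + $38,110 + $9,380 + $17,738 + $50,010 = $140,202 (under)
April 2028–September 2028: $23,275 + $38,110 + $9,380 + $17,738 + $50,010 + $1,598 = $140,111 (under)
May 2028–October 2028: $38,110 + $9,380 + $17,738 + $50,010 + $1,598 + $74,147 = $190,983 (over)
June 2028–November 2028: $9,380 + $17,738 + $50,010 + $1,598 + $74,147 + $19,015 = $171,888 (under)
1 window exceeds the threshold.

1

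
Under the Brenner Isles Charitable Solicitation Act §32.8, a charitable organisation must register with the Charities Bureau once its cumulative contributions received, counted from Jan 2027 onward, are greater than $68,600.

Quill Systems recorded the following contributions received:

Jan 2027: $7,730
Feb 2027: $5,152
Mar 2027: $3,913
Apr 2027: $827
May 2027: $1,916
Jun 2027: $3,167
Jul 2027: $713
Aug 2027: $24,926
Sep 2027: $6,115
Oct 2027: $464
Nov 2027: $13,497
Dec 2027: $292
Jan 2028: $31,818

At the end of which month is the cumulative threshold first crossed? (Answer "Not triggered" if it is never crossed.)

Dec 2027

Through Jan 2027: $7,730
Through Feb 2027: $12,882
Through Mar 2027: $16,795
Through Apr 2027: $17,622
Through May 2027: $19,538
Through Jun 2027: $22,705
Through Jul 2027: $23,418
Through Aug 2027: $48,344
Through Sep 2027: $54,459
Through Oct 2027: $54,923
Through Nov 2027: $68,420
Through Dec 2027: $68,712 ← exceeds threshold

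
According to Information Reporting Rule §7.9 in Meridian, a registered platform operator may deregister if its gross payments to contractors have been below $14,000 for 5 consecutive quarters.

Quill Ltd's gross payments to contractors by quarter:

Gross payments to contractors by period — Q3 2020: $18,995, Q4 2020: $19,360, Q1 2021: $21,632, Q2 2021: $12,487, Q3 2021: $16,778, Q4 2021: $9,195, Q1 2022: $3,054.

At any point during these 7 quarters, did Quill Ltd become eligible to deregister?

Quarters below $14,000: Q2 2021, Q4 2021, Q1 2022.
Longest run of consecutive quarters below the threshold: 2.
2 < 5, so Quill Ltd never became eligible.

No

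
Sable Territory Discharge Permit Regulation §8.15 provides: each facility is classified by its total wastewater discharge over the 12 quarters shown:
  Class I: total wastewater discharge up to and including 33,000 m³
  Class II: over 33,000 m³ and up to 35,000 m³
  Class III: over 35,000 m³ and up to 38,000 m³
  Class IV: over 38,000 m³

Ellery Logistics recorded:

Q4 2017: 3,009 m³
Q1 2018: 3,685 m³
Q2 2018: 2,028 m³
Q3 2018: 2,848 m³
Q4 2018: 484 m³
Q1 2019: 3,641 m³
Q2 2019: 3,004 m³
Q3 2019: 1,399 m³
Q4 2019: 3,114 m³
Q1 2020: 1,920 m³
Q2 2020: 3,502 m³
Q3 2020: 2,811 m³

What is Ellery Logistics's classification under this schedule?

Total wastewater discharge: 3,009 m³ + 3,685 m³ + 2,028 m³ + 2,848 m³ + 484 m³ + 3,641 m³ + 3,004 m³ + 1,399 m³ + 3,114 m³ + 1,920 m³ + 3,502 m³ + 2,811 m³ = 31,445 m³.
31,445 m³ ≤ 33,000 m³, so Class I applies.

Class I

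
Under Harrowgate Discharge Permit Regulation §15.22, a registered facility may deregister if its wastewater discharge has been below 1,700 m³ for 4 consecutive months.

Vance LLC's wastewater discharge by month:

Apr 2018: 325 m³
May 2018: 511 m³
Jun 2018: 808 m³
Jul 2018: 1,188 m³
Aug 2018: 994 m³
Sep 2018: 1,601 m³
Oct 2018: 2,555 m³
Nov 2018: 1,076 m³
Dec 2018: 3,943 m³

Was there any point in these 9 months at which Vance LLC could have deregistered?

Months below 1,700 m³: Apr 2018, May 2018, Jun 2018, Jul 2018, Aug 2018, Sep 2018, Nov 2018.
Longest run of consecutive months below the threshold: 6.
6 ≥ 4, so Vance LLC became eligible.

Yes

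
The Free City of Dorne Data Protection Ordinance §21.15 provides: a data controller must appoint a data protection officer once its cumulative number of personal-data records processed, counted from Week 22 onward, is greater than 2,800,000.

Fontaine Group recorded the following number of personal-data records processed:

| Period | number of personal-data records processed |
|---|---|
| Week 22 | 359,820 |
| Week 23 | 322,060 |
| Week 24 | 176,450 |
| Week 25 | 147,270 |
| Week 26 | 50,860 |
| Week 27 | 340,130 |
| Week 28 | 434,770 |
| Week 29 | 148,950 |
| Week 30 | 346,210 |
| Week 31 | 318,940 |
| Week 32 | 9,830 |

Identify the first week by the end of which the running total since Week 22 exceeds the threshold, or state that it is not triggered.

Not triggered

Through Week 22: 359,820
Through Week 23: 681,880
Through Week 24: 858,330
Through Week 25: 1,005,600
Through Week 26: 1,056,460
Through Week 27: 1,396,590
Through Week 28: 1,831,360
Through Week 29: 1,980,310
Through Week 30: 2,326,520
Through Week 31: 2,645,460
Through Week 32: 2,655,290
Final cumulative total 2,655,290 ≤ 2,800,000; the threshold is never exceeded.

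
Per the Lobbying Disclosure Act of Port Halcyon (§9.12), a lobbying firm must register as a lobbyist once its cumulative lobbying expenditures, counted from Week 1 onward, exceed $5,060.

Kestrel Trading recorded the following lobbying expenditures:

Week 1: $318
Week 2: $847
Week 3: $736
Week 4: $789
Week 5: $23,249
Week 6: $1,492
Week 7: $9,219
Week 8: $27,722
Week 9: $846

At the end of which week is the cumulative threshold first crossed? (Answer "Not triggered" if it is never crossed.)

Through Week 1: $318
Through Week 2: $1,165
Through Week 3: $1,901
Through Week 4: $2,690
Through Week 5: $25,939 ← exceeds threshold

Week 5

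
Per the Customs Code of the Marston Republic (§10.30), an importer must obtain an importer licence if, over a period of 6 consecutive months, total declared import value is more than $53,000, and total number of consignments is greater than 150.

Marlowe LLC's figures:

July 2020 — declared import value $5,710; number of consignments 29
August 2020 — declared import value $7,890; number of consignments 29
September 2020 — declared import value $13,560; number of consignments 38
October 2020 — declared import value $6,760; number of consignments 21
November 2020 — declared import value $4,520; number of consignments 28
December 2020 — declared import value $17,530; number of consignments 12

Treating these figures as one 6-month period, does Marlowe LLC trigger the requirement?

Total declared import value: $5,710 + $7,890 + $13,560 + $6,760 + $4,520 + $17,530 = $55,970 (> $53,000).
Total number of consignments: 29 + 29 + 38 + 21 + 28 + 12 = 157 (> 150).
The test is 'and': both thresholds are exceeded.

Yes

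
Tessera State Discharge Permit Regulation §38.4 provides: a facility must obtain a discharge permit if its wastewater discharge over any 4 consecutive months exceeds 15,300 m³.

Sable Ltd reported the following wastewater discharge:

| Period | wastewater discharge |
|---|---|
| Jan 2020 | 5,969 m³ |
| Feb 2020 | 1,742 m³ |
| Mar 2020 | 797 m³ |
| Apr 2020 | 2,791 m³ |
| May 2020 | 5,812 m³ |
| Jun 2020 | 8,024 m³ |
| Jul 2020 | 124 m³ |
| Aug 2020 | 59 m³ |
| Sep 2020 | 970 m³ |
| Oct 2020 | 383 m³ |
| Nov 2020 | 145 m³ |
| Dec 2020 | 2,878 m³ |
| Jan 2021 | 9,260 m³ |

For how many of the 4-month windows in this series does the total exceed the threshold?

2

Jan 2020–Apr 2020: 5,969 m³ + 1,742 m³ + 797 m³ + 2,791 m³ = 11,299 m³ (under)
Feb 2020–May 2020: 1,742 m³ + 797 m³ + 2,791 m³ + 5,812 m³ = 11,142 m³ (under)
Mar 2020–Jun 2020: 797 m³ + 2,791 m³ + 5,812 m³ + 8,024 m³ = 17,424 m³ (over)
Apr 2020–Jul 2020: 2,791 m³ + 5,812 m³ + 8,024 m³ + 124 m³ = 16,751 m³ (over)
May 2020–Aug 2020: 5,812 m³ + 8,024 m³ + 124 m³ + 59 m³ = 14,019 m³ (under)
Jun 2020–Sep 2020: 8,024 m³ + 124 m³ + 59 m³ + 970 m³ = 9,177 m³ (under)
Jul 2020–Oct 2020: 124 m³ + 59 m³ + 970 m³ + 383 m³ = 1,536 m³ (under)
Aug 2020–Nov 2020: 59 m³ + 970 m³ + 383 m³ + 145 m³ = 1,557 m³ (under)
Sep 2020–Dec 2020: 970 m³ + 383 m³ + 145 m³ + 2,878 m³ = 4,376 m³ (under)
Oct 2020–Jan 2021: 383 m³ + 145 m³ + 2,878 m³ + 9,260 m³ = 12,666 m³ (under)
2 windows exceed the threshold.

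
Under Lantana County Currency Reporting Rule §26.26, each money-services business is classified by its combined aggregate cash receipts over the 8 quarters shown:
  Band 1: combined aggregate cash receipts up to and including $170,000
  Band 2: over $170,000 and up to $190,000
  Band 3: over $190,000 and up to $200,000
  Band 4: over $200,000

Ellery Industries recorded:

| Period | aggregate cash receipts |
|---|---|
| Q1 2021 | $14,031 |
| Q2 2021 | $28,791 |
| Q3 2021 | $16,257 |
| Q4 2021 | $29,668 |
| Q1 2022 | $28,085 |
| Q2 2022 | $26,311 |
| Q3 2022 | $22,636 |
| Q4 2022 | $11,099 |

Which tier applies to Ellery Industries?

Band 2

Combined aggregate cash receipts: $14,031 + $28,791 + $16,257 + $29,668 + $28,085 + $26,311 + $22,636 + $11,099 = $176,878.
$170,000 < $176,878 ≤ $190,000, so Band 2 applies.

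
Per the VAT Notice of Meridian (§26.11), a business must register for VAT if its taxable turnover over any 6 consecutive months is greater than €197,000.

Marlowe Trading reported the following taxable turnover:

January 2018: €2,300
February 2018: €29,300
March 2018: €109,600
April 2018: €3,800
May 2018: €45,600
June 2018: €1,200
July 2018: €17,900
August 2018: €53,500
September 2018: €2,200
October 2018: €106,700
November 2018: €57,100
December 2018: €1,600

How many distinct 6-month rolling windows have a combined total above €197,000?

5

January 2018–June 2018: €2,300 + €29,300 + €109,600 + €3,800 + €45,600 + €1,200 = €191,800 (under)
February 2018–July 2018: €29,300 + €109,600 + €3,800 + €45,600 + €1,200 + €17,900 = €207,400 (over)
March 2018–August 2018: €109,600 + €3,800 + €45,600 + €1,200 + €17,900 + €53,500 = €231,600 (over)
April 2018–September 2018: €3,800 + €45,600 + €1,200 + €17,900 + €53,500 + €2,200 = €124,200 (under)
May 2018–October 2018: €45,600 + €1,200 + €17,900 + €53,500 + €2,200 + €106,700 = €227,100 (over)
June 2018–November 2018: €1,200 + €17,900 + €53,500 + €2,200 + €106,700 + €57,100 = €238,600 (over)
July 2018–December 2018: €17,900 + €53,500 + €2,200 + €106,700 + €57,100 + €1,600 = €239,000 (over)
5 windows exceed the threshold.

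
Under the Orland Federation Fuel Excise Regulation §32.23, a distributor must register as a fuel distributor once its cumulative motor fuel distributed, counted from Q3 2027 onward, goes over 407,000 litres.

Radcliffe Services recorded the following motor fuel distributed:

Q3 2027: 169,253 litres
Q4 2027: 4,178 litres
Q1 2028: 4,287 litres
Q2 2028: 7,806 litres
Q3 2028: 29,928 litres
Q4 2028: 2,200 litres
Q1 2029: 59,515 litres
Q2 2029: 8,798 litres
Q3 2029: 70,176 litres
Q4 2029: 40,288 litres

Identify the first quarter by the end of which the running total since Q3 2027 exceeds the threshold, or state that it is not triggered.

Through Q3 2027: 169,253 litres
Through Q4 2027: 173,431 litres
Through Q1 2028: 177,718 litres
Through Q2 2028: 185,524 litres
Through Q3 2028: 215,452 litres
Through Q4 2028: 217,652 litres
Through Q1 2029: 277,167 litres
Through Q2 2029: 285,965 litres
Through Q3 2029: 356,141 litres
Through Q4 2029: 396,429 litres
Final cumulative total 396,429 litres ≤ 407,000 litres; the threshold is never exceeded.

Not triggered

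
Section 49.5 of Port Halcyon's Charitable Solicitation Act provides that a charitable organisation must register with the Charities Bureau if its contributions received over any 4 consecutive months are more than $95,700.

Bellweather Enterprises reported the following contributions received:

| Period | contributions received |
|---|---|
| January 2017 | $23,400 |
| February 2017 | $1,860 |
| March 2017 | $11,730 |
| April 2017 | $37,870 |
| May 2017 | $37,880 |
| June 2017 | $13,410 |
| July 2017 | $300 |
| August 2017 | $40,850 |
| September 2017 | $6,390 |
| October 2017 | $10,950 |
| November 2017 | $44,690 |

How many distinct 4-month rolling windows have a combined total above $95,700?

January 2017–April 2017: $23,400 + $1,860 + $11,730 + $37,870 = $74,860 (under)
February 2017–May 2017: $1,860 + $11,730 + $37,870 + $37,880 = $89,340 (under)
March 2017–June 2017: $11,730 + $37,870 + $37,880 + $13,410 = $100,890 (over)
April 2017–July 2017: $37,870 + $37,880 + $13,410 + $300 = $89,460 (under)
May 2017–August 2017: $37,880 + $13,410 + $300 + $40,850 = $92,440 (under)
June 2017–September 2017: $13,410 + $300 + $40,850 + $6,390 = $60,950 (under)
July 2017–October 2017: $300 + $40,850 + $6,390 + $10,950 = $58,490 (under)
August 2017–November 2017: $40,850 + $6,390 + $10,950 + $44,690 = $102,880 (over)
2 windows exceed the threshold.

2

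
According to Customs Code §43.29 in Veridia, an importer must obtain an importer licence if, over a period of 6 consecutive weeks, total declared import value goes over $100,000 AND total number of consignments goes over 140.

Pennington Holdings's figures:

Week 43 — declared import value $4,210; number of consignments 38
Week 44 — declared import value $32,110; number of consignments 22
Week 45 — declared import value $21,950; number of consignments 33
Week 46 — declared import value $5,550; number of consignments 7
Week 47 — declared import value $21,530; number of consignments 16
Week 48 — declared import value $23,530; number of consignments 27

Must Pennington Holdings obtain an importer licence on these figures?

Yes

Total declared import value: $4,210 + $32,110 + $21,950 + $5,550 + $21,530 + $23,530 = $108,880 (> $100,000).
Total number of consignments: 38 + 22 + 33 + 7 + 16 + 27 = 143 (> 140).
The test is 'and': both thresholds are exceeded.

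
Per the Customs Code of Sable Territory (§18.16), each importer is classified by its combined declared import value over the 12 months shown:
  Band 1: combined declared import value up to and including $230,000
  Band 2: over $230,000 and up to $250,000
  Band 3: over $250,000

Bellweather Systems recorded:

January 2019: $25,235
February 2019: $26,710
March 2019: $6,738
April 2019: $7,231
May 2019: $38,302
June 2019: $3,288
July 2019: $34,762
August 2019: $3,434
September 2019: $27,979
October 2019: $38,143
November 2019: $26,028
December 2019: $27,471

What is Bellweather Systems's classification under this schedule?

Combined declared import value: $25,235 + $26,710 + $6,738 + $7,231 + $38,302 + $3,288 + $34,762 + $3,434 + $27,979 + $38,143 + $26,028 + $27,471 = $265,321.
$265,321 > $250,000, so Band 3 applies.

Band 3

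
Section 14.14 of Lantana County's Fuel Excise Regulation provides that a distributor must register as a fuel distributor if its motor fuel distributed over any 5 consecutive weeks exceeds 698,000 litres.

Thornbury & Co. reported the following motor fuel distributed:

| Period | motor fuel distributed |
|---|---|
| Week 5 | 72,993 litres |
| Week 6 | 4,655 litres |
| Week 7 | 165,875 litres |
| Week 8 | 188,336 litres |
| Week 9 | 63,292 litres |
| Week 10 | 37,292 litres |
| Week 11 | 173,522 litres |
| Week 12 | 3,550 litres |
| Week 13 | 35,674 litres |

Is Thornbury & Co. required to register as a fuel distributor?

Week 5–Week 9: 72,993 litres + 4,655 litres + 165,875 litres + 188,336 litres + 63,292 litres = 495,151 litres (under)
Week 6–Week 10: 4,655 litres + 165,875 litres + 188,336 litres + 63,292 litres + 37,292 litres = 459,450 litres (under)
Week 7–Week 11: 165,875 litres + 188,336 litres + 63,292 litres + 37,292 litres + 173,522 litres = 628,317 litres (under)
Week 8–Week 12: 188,336 litres + 63,292 litres + 37,292 litres + 173,522 litres + 3,550 litres = 465,992 litres (under)
Week 9–Week 13: 63,292 litres + 37,292 litres + 173,522 litres + 3,550 litres + 35,674 litres = 313,330 litres (under)
No window exceeds 698,000 litres.

No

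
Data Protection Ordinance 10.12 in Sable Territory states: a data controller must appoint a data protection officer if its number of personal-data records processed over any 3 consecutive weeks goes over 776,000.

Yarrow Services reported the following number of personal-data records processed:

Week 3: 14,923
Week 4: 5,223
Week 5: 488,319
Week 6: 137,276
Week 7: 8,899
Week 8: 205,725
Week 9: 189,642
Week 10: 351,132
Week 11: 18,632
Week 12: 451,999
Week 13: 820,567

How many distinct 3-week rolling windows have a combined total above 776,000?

2

Week 3–Week 5: 14,923 + 5,223 + 488,319 = 508,465 (under)
Week 4–Week 6: 5,223 + 488,319 + 137,276 = 630,818 (under)
Week 5–Week 7: 488,319 + 137,276 + 8,899 = 634,494 (under)
Week 6–Week 8: 137,276 + 8,899 + 205,725 = 351,900 (under)
Week 7–Week 9: 8,899 + 205,725 + 189,642 = 404,266 (under)
Week 8–Week 10: 205,725 + 189,642 + 351,132 = 746,499 (under)
Week 9–Week 11: 189,642 + 351,132 + 18,632 = 559,406 (under)
Week 10–Week 12: 351,132 + 18,632 + 451,999 = 821,763 (over)
Week 11–Week 13: 18,632 + 451,999 + 820,567 = 1,291,198 (over)
2 windows exceed the threshold.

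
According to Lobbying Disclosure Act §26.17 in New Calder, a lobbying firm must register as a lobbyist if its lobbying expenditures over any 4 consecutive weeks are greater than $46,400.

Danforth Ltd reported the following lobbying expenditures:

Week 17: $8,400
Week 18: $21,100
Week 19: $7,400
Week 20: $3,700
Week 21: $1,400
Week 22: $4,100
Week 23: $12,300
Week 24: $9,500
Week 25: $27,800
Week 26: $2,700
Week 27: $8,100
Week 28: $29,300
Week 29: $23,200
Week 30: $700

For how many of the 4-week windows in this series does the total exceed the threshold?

6

Week 17–Week 20: $8,400 + $21,100 + $7,400 + $3,700 = $40,600 (under)
Week 18–Week 21: $21,100 + $7,400 + $3,700 + $1,400 = $33,600 (under)
Week 19–Week 22: $7,400 + $3,700 + $1,400 + $4,100 = $16,600 (under)
Week 20–Week 23: $3,700 + $1,400 + $4,100 + $12,300 = $21,500 (under)
Week 21–Week 24: $1,400 + $4,100 + $12,300 + $9,500 = $27,300 (under)
Week 22–Week 25: $4,100 + $12,300 + $9,500 + $27,800 = $53,700 (over)
Week 23–Week 26: $12,300 + $9,500 + $27,800 + $2,700 = $52,300 (over)
Week 24–Week 27: $9,500 + $27,800 + $2,700 + $8,100 = $48,100 (over)
Week 25–Week 28: $27,800 + $2,700 + $8,100 + $29,300 = $67,900 (over)
Week 26–Week 29: $2,700 + $8,100 + $29,300 + $23,200 = $63,300 (over)
Week 27–Week 30: $8,100 + $29,300 + $23,200 + $700 = $61,300 (over)
6 windows exceed the threshold.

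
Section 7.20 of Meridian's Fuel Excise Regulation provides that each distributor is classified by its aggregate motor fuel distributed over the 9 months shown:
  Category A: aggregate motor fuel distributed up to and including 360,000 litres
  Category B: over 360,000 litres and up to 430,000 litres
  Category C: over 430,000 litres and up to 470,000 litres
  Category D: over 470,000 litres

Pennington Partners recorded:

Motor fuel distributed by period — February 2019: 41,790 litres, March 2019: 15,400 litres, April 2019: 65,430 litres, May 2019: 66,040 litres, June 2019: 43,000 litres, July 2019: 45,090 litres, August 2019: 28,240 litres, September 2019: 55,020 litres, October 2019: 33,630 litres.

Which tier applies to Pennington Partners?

Aggregate motor fuel distributed: 41,790 litres + 15,400 litres + 65,430 litres + 66,040 litres + 43,000 litres + 45,090 litres + 28,240 litres + 55,020 litres + 33,630 litres = 393,640 litres.
360,000 litres < 393,640 litres ≤ 430,000 litres, so Category B applies.

Category B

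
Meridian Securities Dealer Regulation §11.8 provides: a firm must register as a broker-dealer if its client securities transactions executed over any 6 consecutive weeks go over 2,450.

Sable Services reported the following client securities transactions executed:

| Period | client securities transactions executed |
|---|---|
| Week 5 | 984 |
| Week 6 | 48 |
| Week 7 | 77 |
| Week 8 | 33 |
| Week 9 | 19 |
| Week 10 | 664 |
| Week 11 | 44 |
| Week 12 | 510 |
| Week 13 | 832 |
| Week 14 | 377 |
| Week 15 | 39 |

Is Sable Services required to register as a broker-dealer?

Yes

Week 5–Week 10: 984 + 48 + 77 + 33 + 19 + 664 = 1,825 (under)
Week 6–Week 11: 48 + 77 + 33 + 19 + 664 + 44 = 885 (under)
Week 7–Week 12: 77 + 33 + 19 + 664 + 44 + 510 = 1,347 (under)
Week 8–Week 13: 33 + 19 + 664 + 44 + 510 + 832 = 2,102 (under)
Week 9–Week 14: 19 + 664 + 44 + 510 + 832 + 377 = 2,446 (under)
Week 10–Week 15: 664 + 44 + 510 + 832 + 377 + 39 = 2,466 (over)
At least one window exceeds 2,450.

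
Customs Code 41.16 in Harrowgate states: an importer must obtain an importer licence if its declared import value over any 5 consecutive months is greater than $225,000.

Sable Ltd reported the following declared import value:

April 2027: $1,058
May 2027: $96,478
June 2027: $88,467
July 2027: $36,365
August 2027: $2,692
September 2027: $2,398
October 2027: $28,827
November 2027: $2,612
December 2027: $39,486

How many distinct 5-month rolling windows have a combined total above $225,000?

April 2027–August 2027: $1,058 + $96,478 + $88,467 + $36,365 + $2,692 = $225,060 (over)
May 2027–September 2027: $96,478 + $88,467 + $36,365 + $2,692 + $2,398 = $226,400 (over)
June 2027–October 2027: $88,467 + $36,365 + $2,692 + $2,398 + $28,827 = $158,749 (under)
July 2027–November 2027: $36,365 + $2,692 + $2,398 + $28,827 + $2,612 = $72,894 (under)
August 2027–December 2027: $2,692 + $2,398 + $28,827 + $2,612 + $39,486 = $76,015 (under)
2 windows exceed the threshold.

2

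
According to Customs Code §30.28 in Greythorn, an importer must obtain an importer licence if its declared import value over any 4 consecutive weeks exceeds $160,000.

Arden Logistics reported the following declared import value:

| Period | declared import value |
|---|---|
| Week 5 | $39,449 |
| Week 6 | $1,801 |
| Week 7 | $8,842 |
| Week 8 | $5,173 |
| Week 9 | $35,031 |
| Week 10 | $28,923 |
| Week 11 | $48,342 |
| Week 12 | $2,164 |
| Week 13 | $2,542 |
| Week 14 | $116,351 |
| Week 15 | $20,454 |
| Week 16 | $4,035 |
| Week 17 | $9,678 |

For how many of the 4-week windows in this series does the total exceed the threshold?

Week 5–Week 8: $39,449 + $1,801 + $8,842 + $5,173 = $55,265 (under)
Week 6–Week 9: $1,801 + $8,842 + $5,173 + $35,031 = $50,847 (under)
Week 7–Week 10: $8,842 + $5,173 + $35,031 + $28,923 = $77,969 (under)
Week 8–Week 11: $5,173 + $35,031 + $28,923 + $48,342 = $117,469 (under)
Week 9–Week 12: $35,031 + $28,923 + $48,342 + $2,164 = $114,460 (under)
Week 10–Week 13: $28,923 + $48,342 + $2,164 + $2,542 = $81,971 (under)
Week 11–Week 14: $48,342 + $2,164 + $2,542 + $116,351 = $169,399 (over)
Week 12–Week 15: $2,164 + $2,542 + $116,351 + $20,454 = $141,511 (under)
Week 13–Week 16: $2,542 + $116,351 + $20,454 + $4,035 = $143,382 (under)
Week 14–Week 17: $116,351 + $20,454 + $4,035 + $9,678 = $150,518 (under)
1 window exceeds the threshold.

1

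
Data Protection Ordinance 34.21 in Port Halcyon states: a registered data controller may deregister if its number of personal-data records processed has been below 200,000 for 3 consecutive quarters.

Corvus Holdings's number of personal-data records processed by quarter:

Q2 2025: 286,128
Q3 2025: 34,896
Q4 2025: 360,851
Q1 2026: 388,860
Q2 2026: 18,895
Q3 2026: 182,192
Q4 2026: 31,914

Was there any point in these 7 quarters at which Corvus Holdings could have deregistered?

Quarters below 200,000: Q3 2025, Q2 2026, Q3 2026, Q4 2026.
Longest run of consecutive quarters below the threshold: 3.
3 ≥ 3, so Corvus Holdings became eligible.

Yes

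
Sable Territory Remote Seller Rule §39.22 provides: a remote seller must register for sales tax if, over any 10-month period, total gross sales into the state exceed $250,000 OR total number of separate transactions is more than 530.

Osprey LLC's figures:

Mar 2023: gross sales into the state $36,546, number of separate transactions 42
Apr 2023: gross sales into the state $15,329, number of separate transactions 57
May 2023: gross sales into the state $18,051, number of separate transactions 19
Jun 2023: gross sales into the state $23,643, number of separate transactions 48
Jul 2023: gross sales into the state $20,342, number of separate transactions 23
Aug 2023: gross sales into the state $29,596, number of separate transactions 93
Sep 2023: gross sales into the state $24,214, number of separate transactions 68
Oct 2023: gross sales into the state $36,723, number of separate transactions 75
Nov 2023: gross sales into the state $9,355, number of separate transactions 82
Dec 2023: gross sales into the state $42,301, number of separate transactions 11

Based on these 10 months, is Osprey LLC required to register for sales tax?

Yes

Total gross sales into the state: $36,546 + $15,329 + $18,051 + $23,643 + $20,342 + $29,596 + $24,214 + $36,723 + $9,355 + $42,301 = $256,100 (> $250,000).
Total number of separate transactions: 42 + 57 + 19 + 48 + 23 + 93 + 68 + 75 + 82 + 11 = 518 (≤ 530).
The test is 'or': at least one threshold is exceeded.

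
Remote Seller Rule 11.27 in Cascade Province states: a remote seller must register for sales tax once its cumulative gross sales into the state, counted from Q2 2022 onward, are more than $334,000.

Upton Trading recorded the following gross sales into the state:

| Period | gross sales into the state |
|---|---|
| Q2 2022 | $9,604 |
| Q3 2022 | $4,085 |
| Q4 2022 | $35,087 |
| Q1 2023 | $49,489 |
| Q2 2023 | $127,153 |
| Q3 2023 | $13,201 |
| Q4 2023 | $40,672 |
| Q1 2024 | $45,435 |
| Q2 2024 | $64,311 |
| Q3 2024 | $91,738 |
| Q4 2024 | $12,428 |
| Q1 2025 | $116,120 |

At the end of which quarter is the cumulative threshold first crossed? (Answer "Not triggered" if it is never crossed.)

Q2 2024

Through Q2 2022: $9,604
Through Q3 2022: $13,689
Through Q4 2022: $48,776
Through Q1 2023: $98,265
Through Q2 2023: $225,418
Through Q3 2023: $238,619
Through Q4 2023: $279,291
Through Q1 2024: $324,726
Through Q2 2024: $389,037 ← exceeds threshold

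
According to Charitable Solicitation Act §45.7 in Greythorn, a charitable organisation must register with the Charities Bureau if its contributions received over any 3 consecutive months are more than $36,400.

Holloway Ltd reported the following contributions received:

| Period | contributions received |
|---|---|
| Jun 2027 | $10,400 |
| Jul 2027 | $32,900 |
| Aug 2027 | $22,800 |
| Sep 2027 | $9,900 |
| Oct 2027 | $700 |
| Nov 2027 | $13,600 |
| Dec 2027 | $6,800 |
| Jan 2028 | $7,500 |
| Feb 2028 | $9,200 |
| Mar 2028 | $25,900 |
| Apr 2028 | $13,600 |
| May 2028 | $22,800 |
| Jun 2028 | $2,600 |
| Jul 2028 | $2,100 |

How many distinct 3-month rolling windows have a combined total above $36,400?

Jun 2027–Aug 2027: $10,400 + $32,900 + $22,800 = $66,100 (over)
Jul 2027–Sep 2027: $32,900 + $22,800 + $9,900 = $65,600 (over)
Aug 2027–Oct 2027: $22,800 + $9,900 + $700 = $33,400 (under)
Sep 2027–Nov 2027: $9,900 + $700 + $13,600 = $24,200 (under)
Oct 2027–Dec 2027: $700 + $13,600 + $6,800 = $21,100 (under)
Nov 2027–Jan 2028: $13,600 + $6,800 + $7,500 = $27,900 (under)
Dec 2027–Feb 2028: $6,800 + $7,500 + $9,200 = $23,500 (under)
Jan 2028–Mar 2028: $7,500 + $9,200 + $25,900 = $42,600 (over)
Feb 2028–Apr 2028: $9,200 + $25,900 + $13,600 = $48,700 (over)
Mar 2028–May 2028: $25,900 + $13,600 + $22,800 = $62,300 (over)
Apr 2028–Jun 2028: $13,600 + $22,800 + $2,600 = $39,000 (over)
May 2028–Jul 2028: $22,800 + $2,600 + $2,100 = $27,500 (under)
6 windows exceed the threshold.

6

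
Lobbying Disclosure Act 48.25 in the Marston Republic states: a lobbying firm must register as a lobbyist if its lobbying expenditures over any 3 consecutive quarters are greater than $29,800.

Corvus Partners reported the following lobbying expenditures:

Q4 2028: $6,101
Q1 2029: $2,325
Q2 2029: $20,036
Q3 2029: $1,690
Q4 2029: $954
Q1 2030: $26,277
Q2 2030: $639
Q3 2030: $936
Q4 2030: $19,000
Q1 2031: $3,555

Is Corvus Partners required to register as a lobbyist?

No

Q4 2028–Q2 2029: $6,101 + $2,325 + $20,036 = $28,462 (under)
Q1 2029–Q3 2029: $2,325 + $20,036 + $1,690 = $24,051 (under)
Q2 2029–Q4 2029: $20,036 + $1,690 + $954 = $22,680 (under)
Q3 2029–Q1 2030: $1,690 + $954 + $26,277 = $28,921 (under)
Q4 2029–Q2 2030: $954 + $26,277 + $639 = $27,870 (under)
Q1 2030–Q3 2030: $26,277 + $639 + $936 = $27,852 (under)
Q2 2030–Q4 2030: $639 + $936 + $19,000 = $20,575 (under)
Q3 2030–Q1 2031: $936 + $19,000 + $3,555 = $23,491 (under)
No window exceeds $29,800.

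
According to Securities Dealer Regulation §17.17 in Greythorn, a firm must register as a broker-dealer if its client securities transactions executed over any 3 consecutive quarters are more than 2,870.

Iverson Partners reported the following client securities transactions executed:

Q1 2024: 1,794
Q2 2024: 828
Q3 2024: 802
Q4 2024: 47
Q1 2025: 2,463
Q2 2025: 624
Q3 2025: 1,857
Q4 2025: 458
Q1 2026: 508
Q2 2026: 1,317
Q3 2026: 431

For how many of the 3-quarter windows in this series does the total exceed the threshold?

Q1 2024–Q3 2024: 1,794 + 828 + 802 = 3,424 (over)
Q2 2024–Q4 2024: 828 + 802 + 47 = 1,677 (under)
Q3 2024–Q1 2025: 802 + 47 + 2,463 = 3,312 (over)
Q4 2024–Q2 2025: 47 + 2,463 + 624 = 3,134 (over)
Q1 2025–Q3 2025: 2,463 + 624 + 1,857 = 4,944 (over)
Q2 2025–Q4 2025: 624 + 1,857 + 458 = 2,939 (over)
Q3 2025–Q1 2026: 1,857 + 458 + 508 = 2,823 (under)
Q4 2025–Q2 2026: 458 + 508 + 1,317 = 2,283 (under)
Q1 2026–Q3 2026: 508 + 1,317 + 431 = 2,256 (under)
5 windows exceed the threshold.

5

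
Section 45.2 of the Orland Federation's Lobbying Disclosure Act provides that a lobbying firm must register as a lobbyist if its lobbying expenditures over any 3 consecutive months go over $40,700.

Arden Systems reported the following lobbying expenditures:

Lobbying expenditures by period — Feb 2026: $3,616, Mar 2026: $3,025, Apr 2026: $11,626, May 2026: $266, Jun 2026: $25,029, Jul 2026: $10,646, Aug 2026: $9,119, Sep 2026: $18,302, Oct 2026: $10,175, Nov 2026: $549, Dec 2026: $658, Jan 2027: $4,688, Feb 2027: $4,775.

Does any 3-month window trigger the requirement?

Feb 2026–Apr 2026: $3,616 + $3,025 + $11,626 = $18,267 (under)
Mar 2026–May 2026: $3,025 + $11,626 + $266 = $14,917 (under)
Apr 2026–Jun 2026: $11,626 + $266 + $25,029 = $36,921 (under)
May 2026–Jul 2026: $266 + $25,029 + $10,646 = $35,941 (under)
Jun 2026–Aug 2026: $25,029 + $10,646 + $9,119 = $44,794 (over)
Jul 2026–Sep 2026: $10,646 + $9,119 + $18,302 = $38,067 (under)
Aug 2026–Oct 2026: $9,119 + $18,302 + $10,175 = $37,596 (under)
Sep 2026–Nov 2026: $18,302 + $10,175 + $549 = $29,026 (under)
Oct 2026–Dec 2026: $10,175 + $549 + $658 = $11,382 (under)
Nov 2026–Jan 2027: $549 + $658 + $4,688 = $5,895 (under)
Dec 2026–Feb 2027: $658 + $4,688 + $4,775 = $10,121 (under)
At least one window exceeds $40,700.

Yes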